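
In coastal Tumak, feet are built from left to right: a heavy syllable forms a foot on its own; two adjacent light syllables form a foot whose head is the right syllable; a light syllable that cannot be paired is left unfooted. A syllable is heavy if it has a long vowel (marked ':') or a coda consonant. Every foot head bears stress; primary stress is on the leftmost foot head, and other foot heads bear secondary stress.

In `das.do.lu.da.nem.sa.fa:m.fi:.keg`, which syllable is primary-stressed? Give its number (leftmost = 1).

1

Weights: 1 das H, 2 do L, 3 lu L, 4 da L, 5 nem H, 6 sa L, 7 fa:m H, 8 fi: H, 9 keg H.
Parse left to right (heavy = foot alone; LL = one foot; stranded L unfooted): (ˈdas) (do.ˈlu) da (ˈnem) sa (ˈfa:m) (ˈfi:) (ˈkeg).
Foot heads: 1, 3, 5, 7, 8, 9.
Primary stress on the leftmost head = syllable 1.
Primary stress: syllable 1 → ˈdas.do.lu.da.nem.sa.fa:m.fi:.keg.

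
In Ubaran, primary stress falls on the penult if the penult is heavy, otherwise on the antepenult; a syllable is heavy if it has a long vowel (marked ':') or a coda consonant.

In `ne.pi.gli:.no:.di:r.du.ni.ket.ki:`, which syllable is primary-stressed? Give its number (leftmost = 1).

8

Weights: 7 ni L, 8 ket H, 9 ki: H.
The penult (syllable 8, ket) is heavy, so it takes stress.
Primary stress: syllable 8 → ne.pi.gli:.no:.di:r.du.ni.ˈket.ki:.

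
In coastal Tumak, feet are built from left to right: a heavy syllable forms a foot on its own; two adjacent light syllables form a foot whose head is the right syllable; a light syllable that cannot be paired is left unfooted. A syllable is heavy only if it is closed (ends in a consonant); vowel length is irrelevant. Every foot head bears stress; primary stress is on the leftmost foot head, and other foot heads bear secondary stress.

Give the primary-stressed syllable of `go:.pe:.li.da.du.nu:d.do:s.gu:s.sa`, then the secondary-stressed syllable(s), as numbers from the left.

Weights: 1 go: L, 2 pe: L, 3 li L, 4 da L, 5 du L, 6 nu:d H, 7 do:s H, 8 gu:s H, 9 sa L.
Parse left to right (heavy = foot alone; LL = one foot; stranded L unfooted): (go:.ˈpe:) (li.ˈda) du (ˈnu:d) (ˈdo:s) (ˈgu:s) sa.
Foot heads: 2, 4, 6, 7, 8.
Primary stress on the leftmost head = syllable 2.
Secondary stress on 4, 6, 7, 8: go:.ˈpe:.li.ˌda.du.ˌnu:d.ˌdo:s.ˌgu:s.sa.

primary 2, secondary 4, 6, 7, 8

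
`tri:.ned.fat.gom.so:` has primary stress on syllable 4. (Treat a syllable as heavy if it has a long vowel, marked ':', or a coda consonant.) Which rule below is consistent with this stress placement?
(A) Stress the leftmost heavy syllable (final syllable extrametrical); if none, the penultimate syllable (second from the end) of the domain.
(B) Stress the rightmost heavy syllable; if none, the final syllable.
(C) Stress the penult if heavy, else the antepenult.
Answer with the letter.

C

Rule A → syllable 1 (observed: 4).
Rule B → syllable 5 (observed: 4).
Rule C → syllable 4 ✓.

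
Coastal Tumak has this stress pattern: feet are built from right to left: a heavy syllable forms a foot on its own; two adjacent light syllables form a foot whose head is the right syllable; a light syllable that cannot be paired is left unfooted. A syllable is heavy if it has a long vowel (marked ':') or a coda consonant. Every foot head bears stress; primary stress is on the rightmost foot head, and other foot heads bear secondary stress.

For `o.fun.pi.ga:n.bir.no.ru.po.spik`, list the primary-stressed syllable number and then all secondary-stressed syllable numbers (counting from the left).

primary 9, secondary 2, 4, 5, 8

Weights: 1 o L, 2 fun H, 3 pi L, 4 ga:n H, 5 bir H, 6 no L, 7 ru L, 8 po L, 9 spik H.
Parse right to left (heavy = foot alone; LL = one foot; stranded L unfooted): o (ˈfun) pi (ˈga:n) (ˈbir) no (ru.ˈpo) (ˈspik).
Foot heads: 2, 4, 5, 8, 9.
Primary stress on the rightmost head = syllable 9.
Secondary stress on 2, 4, 5, 8: o.ˌfun.pi.ˌga:n.ˌbir.no.ru.ˌpo.ˈspik.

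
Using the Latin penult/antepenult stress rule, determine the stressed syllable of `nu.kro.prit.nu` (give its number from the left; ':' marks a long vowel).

3

Classical Latin: stress the penult if heavy (long vowel or closed), else the antepenult.
Weights: 2 kro L, 3 prit H, 4 nu L.
The penult (syllable 3, prit) is heavy, so it takes stress.
Stress on syllable 3: nu.kro.ˈprit.nu.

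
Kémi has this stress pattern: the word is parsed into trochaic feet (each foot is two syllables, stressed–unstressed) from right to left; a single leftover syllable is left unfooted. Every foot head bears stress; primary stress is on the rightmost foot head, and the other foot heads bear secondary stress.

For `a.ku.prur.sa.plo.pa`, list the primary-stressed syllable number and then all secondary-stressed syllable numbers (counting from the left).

Parse right to left into trochaic (ˈσσ) feet: (ˈa.ku) (ˈprur.sa) (ˈplo.pa).
Foot heads (stressed positions): 1, 3, 5.
End Rule Rightmost: primary stress on the rightmost head = syllable 5.
Secondary stress on 1, 3: ˌa.ku.ˌprur.sa.ˈplo.pa.

primary 5, secondary 1, 3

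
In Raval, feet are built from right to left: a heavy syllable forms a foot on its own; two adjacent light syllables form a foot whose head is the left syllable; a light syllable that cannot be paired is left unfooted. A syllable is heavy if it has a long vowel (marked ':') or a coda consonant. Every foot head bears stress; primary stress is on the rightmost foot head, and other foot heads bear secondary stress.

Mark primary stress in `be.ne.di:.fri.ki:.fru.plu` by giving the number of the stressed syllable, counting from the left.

Weights: 1 be L, 2 ne L, 3 di: H, 4 fri L, 5 ki: H, 6 fru L, 7 plu L.
Parse right to left (heavy = foot alone; LL = one foot; stranded L unfooted): (ˈbe.ne) (ˈdi:) fri (ˈki:) (ˈfru.plu).
Foot heads: 1, 3, 5, 6.
Primary stress on the rightmost head = syllable 6.
Primary stress: syllable 6 → be.ne.di:.fri.ki:.ˈfru.plu.

6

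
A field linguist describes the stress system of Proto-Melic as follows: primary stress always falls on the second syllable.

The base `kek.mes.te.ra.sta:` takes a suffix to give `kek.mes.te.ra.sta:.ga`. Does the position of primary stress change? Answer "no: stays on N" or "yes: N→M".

no: stays on 2

Base `kek.mes.te.ra.sta:` (5 syllables):
  The word has 5 syllables; the second syllable is syllable 2 (mes).
  → primary stress on syllable 2.
Suffixed `kek.mes.te.ra.sta:.ga` (6 syllables):
  The word has 6 syllables; the second syllable is syllable 2 (mes).
  → primary stress on syllable 2.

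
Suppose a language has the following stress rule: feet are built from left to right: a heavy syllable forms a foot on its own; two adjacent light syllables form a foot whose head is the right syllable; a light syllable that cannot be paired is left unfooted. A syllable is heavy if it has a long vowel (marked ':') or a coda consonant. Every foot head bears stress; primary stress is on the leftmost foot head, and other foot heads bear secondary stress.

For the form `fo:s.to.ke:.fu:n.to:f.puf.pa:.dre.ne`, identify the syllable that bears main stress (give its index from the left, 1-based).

Weights: 1 fo:s H, 2 to L, 3 ke: H, 4 fu:n H, 5 to:f H, 6 puf H, 7 pa: H, 8 dre L, 9 ne L.
Parse left to right (heavy = foot alone; LL = one foot; stranded L unfooted): (ˈfo:s) to (ˈke:) (ˈfu:n) (ˈto:f) (ˈpuf) (ˈpa:) (dre.ˈne).
Foot heads: 1, 3, 4, 5, 6, 7, 9.
Primary stress on the leftmost head = syllable 1.
Primary stress: syllable 1 → ˈfo:s.to.ke:.fu:n.to:f.puf.pa:.dre.ne.

1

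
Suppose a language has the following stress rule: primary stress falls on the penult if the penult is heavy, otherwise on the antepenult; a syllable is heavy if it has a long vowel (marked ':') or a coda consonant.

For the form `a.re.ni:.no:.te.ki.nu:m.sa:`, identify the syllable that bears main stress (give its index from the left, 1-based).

7

Weights: 6 ki L, 7 nu:m H, 8 sa: H.
The penult (syllable 7, nu:m) is heavy, so it takes stress.
Primary stress: syllable 7 → a.re.ni:.no:.te.ki.ˈnu:m.sa:.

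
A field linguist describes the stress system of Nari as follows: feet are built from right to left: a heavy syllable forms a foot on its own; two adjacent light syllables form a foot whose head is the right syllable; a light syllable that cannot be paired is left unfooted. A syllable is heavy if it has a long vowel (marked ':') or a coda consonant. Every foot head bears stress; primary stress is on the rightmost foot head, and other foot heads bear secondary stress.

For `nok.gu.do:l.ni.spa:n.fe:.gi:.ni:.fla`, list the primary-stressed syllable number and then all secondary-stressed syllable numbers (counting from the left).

Weights: 1 nok H, 2 gu L, 3 do:l H, 4 ni L, 5 spa:n H, 6 fe: H, 7 gi: H, 8 ni: H, 9 fla L.
Parse right to left (heavy = foot alone; LL = one foot; stranded L unfooted): (ˈnok) gu (ˈdo:l) ni (ˈspa:n) (ˈfe:) (ˈgi:) (ˈni:) fla.
Foot heads: 1, 3, 5, 6, 7, 8.
Primary stress on the rightmost head = syllable 8.
Secondary stress on 1, 3, 5, 6, 7: ˌnok.gu.ˌdo:l.ni.ˌspa:n.ˌfe:.ˌgi:.ˈni:.fla.

primary 8, secondary 1, 3, 5, 6, 7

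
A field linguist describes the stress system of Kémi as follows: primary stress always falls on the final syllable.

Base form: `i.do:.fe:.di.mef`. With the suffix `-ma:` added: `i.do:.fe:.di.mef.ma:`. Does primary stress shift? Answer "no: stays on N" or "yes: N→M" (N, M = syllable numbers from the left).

yes: 5→6

Base `i.do:.fe:.di.mef` (5 syllables):
  The word has 5 syllables; the final syllable is syllable 5 (mef).
  → primary stress on syllable 5.
Suffixed `i.do:.fe:.di.mef.ma:` (6 syllables):
  The word has 6 syllables; the final syllable is syllable 6 (ma:).
  → primary stress on syllable 6.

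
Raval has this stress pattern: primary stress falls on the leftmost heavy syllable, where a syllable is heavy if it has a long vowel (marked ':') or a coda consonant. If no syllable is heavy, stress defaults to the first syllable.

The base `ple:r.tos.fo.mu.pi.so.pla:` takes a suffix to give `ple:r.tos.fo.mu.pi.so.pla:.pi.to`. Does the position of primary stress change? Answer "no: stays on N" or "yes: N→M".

no: stays on 1

Base `ple:r.tos.fo.mu.pi.so.pla:` (7 syllables):
  Weights: 1 ple:r H, 2 tos H, 3 fo L, 4 mu L, 5 pi L, 6 so L, 7 pla: H.
  Heavy syllables in the domain: 1, 2, 7. The leftmost is syllable 1 (ple:r).
  → primary stress on syllable 1.
Suffixed `ple:r.tos.fo.mu.pi.so.pla:.pi.to` (9 syllables):
  Weights: 1 ple:r H, 2 tos H, 3 fo L, 4 mu L, 5 pi L, 6 so L, 7 pla: H, 8 pi L, 9 to L.
  Heavy syllables in the domain: 1, 2, 7. The leftmost is syllable 1 (ple:r).
  → primary stress on syllable 1.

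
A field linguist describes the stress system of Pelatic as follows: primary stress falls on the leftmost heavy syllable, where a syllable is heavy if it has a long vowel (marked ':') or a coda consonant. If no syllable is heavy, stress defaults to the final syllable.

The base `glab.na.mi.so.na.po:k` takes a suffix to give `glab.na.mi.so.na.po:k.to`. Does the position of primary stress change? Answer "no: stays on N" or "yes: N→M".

no: stays on 1

Base `glab.na.mi.so.na.po:k` (6 syllables):
  Weights: 1 glab H, 2 na L, 3 mi L, 4 so L, 5 na L, 6 po:k H.
  Heavy syllables in the domain: 1, 6. The leftmost is syllable 1 (glab).
  → primary stress on syllable 1.
Suffixed `glab.na.mi.so.na.po:k.to` (7 syllables):
  Weights: 1 glab H, 2 na L, 3 mi L, 4 so L, 5 na L, 6 po:k H, 7 to L.
  Heavy syllables in the domain: 1, 6. The leftmost is syllable 1 (glab).
  → primary stress on syllable 1.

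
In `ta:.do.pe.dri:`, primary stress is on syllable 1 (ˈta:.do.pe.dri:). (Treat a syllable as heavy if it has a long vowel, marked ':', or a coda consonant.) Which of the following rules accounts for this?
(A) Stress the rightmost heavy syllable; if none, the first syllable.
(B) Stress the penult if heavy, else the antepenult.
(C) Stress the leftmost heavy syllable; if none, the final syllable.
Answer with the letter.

C

Rule A → syllable 4 (observed: 1).
Rule B → syllable 2 (observed: 1).
Rule C → syllable 1 ✓.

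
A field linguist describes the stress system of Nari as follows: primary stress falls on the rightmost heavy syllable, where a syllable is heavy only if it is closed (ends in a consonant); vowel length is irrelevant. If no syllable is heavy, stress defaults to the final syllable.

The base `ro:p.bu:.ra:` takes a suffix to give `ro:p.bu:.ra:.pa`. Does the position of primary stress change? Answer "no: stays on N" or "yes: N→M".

no: stays on 1

Base `ro:p.bu:.ra:` (3 syllables):
  Weights: 1 ro:p H, 2 bu: L, 3 ra: L.
  Heavy syllables in the domain: 1. The rightmost is syllable 1 (ro:p).
  → primary stress on syllable 1.
Suffixed `ro:p.bu:.ra:.pa` (4 syllables):
  Weights: 1 ro:p H, 2 bu: L, 3 ra: L, 4 pa L.
  Heavy syllables in the domain: 1. The rightmost is syllable 1 (ro:p).
  → primary stress on syllable 1.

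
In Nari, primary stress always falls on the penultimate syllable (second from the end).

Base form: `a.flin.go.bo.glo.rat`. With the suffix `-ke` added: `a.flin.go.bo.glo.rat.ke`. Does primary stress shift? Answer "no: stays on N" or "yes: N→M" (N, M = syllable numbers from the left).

Base `a.flin.go.bo.glo.rat` (6 syllables):
  The word has 6 syllables; the penultimate syllable (second from the end) is syllable 5 (glo).
  → primary stress on syllable 5.
Suffixed `a.flin.go.bo.glo.rat.ke` (7 syllables):
  The word has 7 syllables; the penultimate syllable (second from the end) is syllable 6 (rat).
  → primary stress on syllable 6.

yes: 5→6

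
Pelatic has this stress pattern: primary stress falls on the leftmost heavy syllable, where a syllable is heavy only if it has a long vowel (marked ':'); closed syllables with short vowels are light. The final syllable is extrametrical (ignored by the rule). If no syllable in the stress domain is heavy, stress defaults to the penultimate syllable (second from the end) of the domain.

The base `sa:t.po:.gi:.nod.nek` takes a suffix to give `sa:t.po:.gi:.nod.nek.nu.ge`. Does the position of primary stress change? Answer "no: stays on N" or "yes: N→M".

no: stays on 1

Base `sa:t.po:.gi:.nod.nek` (5 syllables):
  The final syllable (5, nek) is extrametrical; the stress domain is syllables 1–4.
  Weights: 1 sa:t H, 2 po: H, 3 gi: H, 4 nod L.
  Heavy syllables in the domain: 1, 2, 3. The leftmost is syllable 1 (sa:t).
  → primary stress on syllable 1.
Suffixed `sa:t.po:.gi:.nod.nek.nu.ge` (7 syllables):
  The final syllable (7, ge) is extrametrical; the stress domain is syllables 1–6.
  Weights: 1 sa:t H, 2 po: H, 3 gi: H, 4 nod L, 5 nek L, 6 nu L.
  Heavy syllables in the domain: 1, 2, 3. The leftmost is syllable 1 (sa:t).
  → primary stress on syllable 1.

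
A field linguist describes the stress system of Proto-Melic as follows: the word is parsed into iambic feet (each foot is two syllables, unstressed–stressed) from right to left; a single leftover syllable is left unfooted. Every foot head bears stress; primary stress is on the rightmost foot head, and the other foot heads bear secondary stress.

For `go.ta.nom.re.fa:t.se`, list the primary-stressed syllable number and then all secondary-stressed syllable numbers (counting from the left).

primary 6, secondary 2, 4

Parse right to left into iambic (σˈσ) feet: (go.ˈta) (nom.ˈre) (fa:t.ˈse).
Foot heads (stressed positions): 2, 4, 6.
End Rule Rightmost: primary stress on the rightmost head = syllable 6.
Secondary stress on 2, 4: go.ˌta.nom.ˌre.fa:t.ˈse.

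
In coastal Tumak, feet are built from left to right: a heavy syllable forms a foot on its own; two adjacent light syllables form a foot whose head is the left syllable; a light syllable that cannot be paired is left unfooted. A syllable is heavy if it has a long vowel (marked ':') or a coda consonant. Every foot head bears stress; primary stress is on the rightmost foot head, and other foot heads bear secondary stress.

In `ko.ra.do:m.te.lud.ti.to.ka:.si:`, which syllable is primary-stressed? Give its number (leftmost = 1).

Weights: 1 ko L, 2 ra L, 3 do:m H, 4 te L, 5 lud H, 6 ti L, 7 to L, 8 ka: H, 9 si: H.
Parse left to right (heavy = foot alone; LL = one foot; stranded L unfooted): (ˈko.ra) (ˈdo:m) te (ˈlud) (ˈti.to) (ˈka:) (ˈsi:).
Foot heads: 1, 3, 5, 6, 8, 9.
Primary stress on the rightmost head = syllable 9.
Primary stress: syllable 9 → ko.ra.do:m.te.lud.ti.to.ka:.ˈsi:.

9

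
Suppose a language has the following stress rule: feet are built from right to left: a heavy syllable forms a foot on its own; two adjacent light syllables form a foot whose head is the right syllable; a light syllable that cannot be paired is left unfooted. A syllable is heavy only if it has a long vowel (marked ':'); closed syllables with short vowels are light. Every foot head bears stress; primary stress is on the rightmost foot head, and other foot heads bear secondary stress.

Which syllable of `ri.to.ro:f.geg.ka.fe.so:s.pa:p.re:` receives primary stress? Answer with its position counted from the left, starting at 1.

Weights: 1 ri L, 2 to L, 3 ro:f H, 4 geg L, 5 ka L, 6 fe L, 7 so:s H, 8 pa:p H, 9 re: H.
Parse right to left (heavy = foot alone; LL = one foot; stranded L unfooted): (ri.ˈto) (ˈro:f) geg (ka.ˈfe) (ˈso:s) (ˈpa:p) (ˈre:).
Foot heads: 2, 3, 6, 7, 8, 9.
Primary stress on the rightmost head = syllable 9.
Primary stress: syllable 9 → ri.to.ro:f.geg.ka.fe.so:s.pa:p.ˈre:.

9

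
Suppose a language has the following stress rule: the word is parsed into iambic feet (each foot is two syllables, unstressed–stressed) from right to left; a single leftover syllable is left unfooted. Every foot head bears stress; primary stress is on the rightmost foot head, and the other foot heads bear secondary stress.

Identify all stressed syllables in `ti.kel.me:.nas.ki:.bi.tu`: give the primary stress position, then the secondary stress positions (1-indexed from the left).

primary 7, secondary 3, 5

Parse right to left into iambic (σˈσ) feet: ti (kel.ˈme:) (nas.ˈki:) (bi.ˈtu). Syllable 1 is left unfooted.
Foot heads (stressed positions): 3, 5, 7.
End Rule Rightmost: primary stress on the rightmost head = syllable 7.
Secondary stress on 3, 5: ti.kel.ˌme:.nas.ˌki:.bi.ˈtu.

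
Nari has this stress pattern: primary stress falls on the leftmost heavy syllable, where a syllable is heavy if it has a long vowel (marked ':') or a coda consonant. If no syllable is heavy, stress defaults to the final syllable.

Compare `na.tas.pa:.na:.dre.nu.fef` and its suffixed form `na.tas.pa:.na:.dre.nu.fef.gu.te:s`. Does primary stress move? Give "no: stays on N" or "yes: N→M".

Base `na.tas.pa:.na:.dre.nu.fef` (7 syllables):
  Weights: 1 na L, 2 tas H, 3 pa: H, 4 na: H, 5 dre L, 6 nu L, 7 fef H.
  Heavy syllables in the domain: 2, 3, 4, 7. The leftmost is syllable 2 (tas).
  → primary stress on syllable 2.
Suffixed `na.tas.pa:.na:.dre.nu.fef.gu.te:s` (9 syllables):
  Weights: 1 na L, 2 tas H, 3 pa: H, 4 na: H, 5 dre L, 6 nu L, 7 fef H, 8 gu L, 9 te:s H.
  Heavy syllables in the domain: 2, 3, 4, 7, 9. The leftmost is syllable 2 (tas).
  → primary stress on syllable 2.

no: stays on 2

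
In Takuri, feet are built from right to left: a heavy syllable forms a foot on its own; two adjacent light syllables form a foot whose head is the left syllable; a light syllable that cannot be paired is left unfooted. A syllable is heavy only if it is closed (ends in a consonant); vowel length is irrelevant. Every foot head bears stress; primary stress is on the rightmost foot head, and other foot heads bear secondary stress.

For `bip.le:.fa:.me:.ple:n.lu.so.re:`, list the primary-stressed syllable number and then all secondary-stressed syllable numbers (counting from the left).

Weights: 1 bip H, 2 le: L, 3 fa: L, 4 me: L, 5 ple:n H, 6 lu L, 7 so L, 8 re: L.
Parse right to left (heavy = foot alone; LL = one foot; stranded L unfooted): (ˈbip) le: (ˈfa:.me:) (ˈple:n) lu (ˈso.re:).
Foot heads: 1, 3, 5, 7.
Primary stress on the rightmost head = syllable 7.
Secondary stress on 1, 3, 5: ˌbip.le:.ˌfa:.me:.ˌple:n.lu.ˈso.re:.

primary 7, secondary 1, 3, 5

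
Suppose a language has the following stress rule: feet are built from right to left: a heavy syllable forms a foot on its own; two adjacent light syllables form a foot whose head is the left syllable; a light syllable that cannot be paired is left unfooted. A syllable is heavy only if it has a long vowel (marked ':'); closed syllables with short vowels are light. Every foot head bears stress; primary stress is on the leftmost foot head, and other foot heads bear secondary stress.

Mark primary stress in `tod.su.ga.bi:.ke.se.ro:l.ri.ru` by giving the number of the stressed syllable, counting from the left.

Weights: 1 tod L, 2 su L, 3 ga L, 4 bi: H, 5 ke L, 6 se L, 7 ro:l H, 8 ri L, 9 ru L.
Parse right to left (heavy = foot alone; LL = one foot; stranded L unfooted): tod (ˈsu.ga) (ˈbi:) (ˈke.se) (ˈro:l) (ˈri.ru).
Foot heads: 2, 4, 5, 7, 8.
Primary stress on the leftmost head = syllable 2.
Primary stress: syllable 2 → tod.ˈsu.ga.bi:.ke.se.ro:l.ri.ru.

2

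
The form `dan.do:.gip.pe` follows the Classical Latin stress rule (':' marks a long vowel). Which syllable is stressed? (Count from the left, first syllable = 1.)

3

Classical Latin: stress the penult if heavy (long vowel or closed), else the antepenult.
Weights: 2 do: H, 3 gip H, 4 pe L.
The penult (syllable 3, gip) is heavy, so it takes stress.
Stress on syllable 3: dan.do:.ˈgip.pe.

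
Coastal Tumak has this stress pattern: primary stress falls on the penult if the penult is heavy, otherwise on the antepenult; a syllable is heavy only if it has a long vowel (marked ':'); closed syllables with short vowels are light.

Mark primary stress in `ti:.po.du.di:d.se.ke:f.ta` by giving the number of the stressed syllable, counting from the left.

6

Weights: 5 se L, 6 ke:f H, 7 ta L.
The penult (syllable 6, ke:f) is heavy, so it takes stress.
Primary stress: syllable 6 → ti:.po.du.di:d.se.ˈke:f.ta.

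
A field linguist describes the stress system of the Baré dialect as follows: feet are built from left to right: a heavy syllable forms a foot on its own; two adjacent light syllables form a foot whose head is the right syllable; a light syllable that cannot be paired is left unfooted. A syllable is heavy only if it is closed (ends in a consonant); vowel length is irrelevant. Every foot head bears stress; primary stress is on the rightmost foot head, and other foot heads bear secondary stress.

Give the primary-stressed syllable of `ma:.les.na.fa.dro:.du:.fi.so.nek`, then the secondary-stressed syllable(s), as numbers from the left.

primary 9, secondary 2, 4, 6, 8

Weights: 1 ma: L, 2 les H, 3 na L, 4 fa L, 5 dro: L, 6 du: L, 7 fi L, 8 so L, 9 nek H.
Parse left to right (heavy = foot alone; LL = one foot; stranded L unfooted): ma: (ˈles) (na.ˈfa) (dro:.ˈdu:) (fi.ˈso) (ˈnek).
Foot heads: 2, 4, 6, 8, 9.
Primary stress on the rightmost head = syllable 9.
Secondary stress on 2, 4, 6, 8: ma:.ˌles.na.ˌfa.dro:.ˌdu:.fi.ˌso.ˈnek.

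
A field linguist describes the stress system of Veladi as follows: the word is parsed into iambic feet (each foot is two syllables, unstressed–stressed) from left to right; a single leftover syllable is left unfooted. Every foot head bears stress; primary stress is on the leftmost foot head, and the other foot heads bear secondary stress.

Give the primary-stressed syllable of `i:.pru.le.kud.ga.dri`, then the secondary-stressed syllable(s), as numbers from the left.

Parse left to right into iambic (σˈσ) feet: (i:.ˈpru) (le.ˈkud) (ga.ˈdri).
Foot heads (stressed positions): 2, 4, 6.
End Rule Leftmost: primary stress on the leftmost head = syllable 2.
Secondary stress on 4, 6: i:.ˈpru.le.ˌkud.ga.ˌdri.

primary 2, secondary 4, 6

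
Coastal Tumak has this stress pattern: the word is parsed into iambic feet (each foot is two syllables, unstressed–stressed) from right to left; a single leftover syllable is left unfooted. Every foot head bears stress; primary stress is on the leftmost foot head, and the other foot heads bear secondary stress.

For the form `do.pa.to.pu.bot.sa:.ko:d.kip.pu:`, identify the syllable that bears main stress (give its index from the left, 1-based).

3

Parse right to left into iambic (σˈσ) feet: do (pa.ˈto) (pu.ˈbot) (sa:.ˈko:d) (kip.ˈpu:). Syllable 1 is left unfooted.
Foot heads (stressed positions): 3, 5, 7, 9.
End Rule Leftmost: primary stress on the leftmost head = syllable 3.
Primary stress: syllable 3 → do.pa.ˈto.pu.bot.sa:.ko:d.kip.pu:.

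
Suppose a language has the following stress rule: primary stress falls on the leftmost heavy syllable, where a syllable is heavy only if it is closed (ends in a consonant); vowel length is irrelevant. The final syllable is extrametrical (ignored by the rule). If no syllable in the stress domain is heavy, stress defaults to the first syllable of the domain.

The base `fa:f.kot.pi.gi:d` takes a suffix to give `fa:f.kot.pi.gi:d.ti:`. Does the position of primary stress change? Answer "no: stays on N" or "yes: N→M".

Base `fa:f.kot.pi.gi:d` (4 syllables):
  The final syllable (4, gi:d) is extrametrical; the stress domain is syllables 1–3.
  Weights: 1 fa:f H, 2 kot H, 3 pi L.
  Heavy syllables in the domain: 1, 2. The leftmost is syllable 1 (fa:f).
  → primary stress on syllable 1.
Suffixed `fa:f.kot.pi.gi:d.ti:` (5 syllables):
  The final syllable (5, ti:) is extrametrical; the stress domain is syllables 1–4.
  Weights: 1 fa:f H, 2 kot H, 3 pi L, 4 gi:d H.
  Heavy syllables in the domain: 1, 2, 4. The leftmost is syllable 1 (fa:f).
  → primary stress on syllable 1.

no: stays on 1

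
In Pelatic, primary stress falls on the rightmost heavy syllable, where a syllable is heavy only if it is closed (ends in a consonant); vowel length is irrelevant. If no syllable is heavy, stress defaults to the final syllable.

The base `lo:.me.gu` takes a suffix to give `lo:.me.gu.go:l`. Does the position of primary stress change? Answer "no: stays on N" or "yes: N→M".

Base `lo:.me.gu` (3 syllables):
  Weights: 1 lo: L, 2 me L, 3 gu L.
  No heavy syllable in the domain; default to the final syllable = syllable 3.
  → primary stress on syllable 3.
Suffixed `lo:.me.gu.go:l` (4 syllables):
  Weights: 1 lo: L, 2 me L, 3 gu L, 4 go:l H.
  Heavy syllables in the domain: 4. The rightmost is syllable 4 (go:l).
  → primary stress on syllable 4.

yes: 3→4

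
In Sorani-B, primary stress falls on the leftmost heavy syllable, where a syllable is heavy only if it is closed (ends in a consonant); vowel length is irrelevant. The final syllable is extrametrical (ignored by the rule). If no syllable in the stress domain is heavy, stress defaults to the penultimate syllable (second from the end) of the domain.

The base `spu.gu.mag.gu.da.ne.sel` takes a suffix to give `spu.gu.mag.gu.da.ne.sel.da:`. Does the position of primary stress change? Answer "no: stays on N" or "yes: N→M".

Base `spu.gu.mag.gu.da.ne.sel` (7 syllables):
  The final syllable (7, sel) is extrametrical; the stress domain is syllables 1–6.
  Weights: 1 spu L, 2 gu L, 3 mag H, 4 gu L, 5 da L, 6 ne L.
  Heavy syllables in the domain: 3. The leftmost is syllable 3 (mag).
  → primary stress on syllable 3.
Suffixed `spu.gu.mag.gu.da.ne.sel.da:` (8 syllables):
  The final syllable (8, da:) is extrametrical; the stress domain is syllables 1–7.
  Weights: 1 spu L, 2 gu L, 3 mag H, 4 gu L, 5 da L, 6 ne L, 7 sel H.
  Heavy syllables in the domain: 3, 7. The leftmost is syllable 3 (mag).
  → primary stress on syllable 3.

no: stays on 3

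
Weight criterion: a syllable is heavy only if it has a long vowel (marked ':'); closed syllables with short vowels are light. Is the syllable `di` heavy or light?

light

`di`: short vowel, open (no coda). Short vowel → light.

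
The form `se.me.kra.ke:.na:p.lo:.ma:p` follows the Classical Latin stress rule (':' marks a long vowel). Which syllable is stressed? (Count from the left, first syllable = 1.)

6

Classical Latin: stress the penult if heavy (long vowel or closed), else the antepenult.
Weights: 5 na:p H, 6 lo: H, 7 ma:p H.
The penult (syllable 6, lo:) is heavy, so it takes stress.
Stress on syllable 6: se.me.kra.ke:.na:p.ˈlo:.ma:p.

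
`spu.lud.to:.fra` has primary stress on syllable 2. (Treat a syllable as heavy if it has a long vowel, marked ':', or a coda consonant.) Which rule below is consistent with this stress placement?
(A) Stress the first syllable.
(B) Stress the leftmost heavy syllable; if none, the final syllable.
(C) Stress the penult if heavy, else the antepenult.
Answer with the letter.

Rule A → syllable 1 (observed: 2).
Rule B → syllable 2 ✓.
Rule C → syllable 3 (observed: 2).

B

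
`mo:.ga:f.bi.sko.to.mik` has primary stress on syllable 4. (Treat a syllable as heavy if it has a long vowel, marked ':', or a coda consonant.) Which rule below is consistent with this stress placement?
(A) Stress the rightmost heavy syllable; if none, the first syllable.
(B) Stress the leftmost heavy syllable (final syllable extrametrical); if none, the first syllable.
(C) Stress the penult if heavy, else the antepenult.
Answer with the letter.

C

Rule A → syllable 6 (observed: 4).
Rule B → syllable 1 (observed: 4).
Rule C → syllable 4 ✓.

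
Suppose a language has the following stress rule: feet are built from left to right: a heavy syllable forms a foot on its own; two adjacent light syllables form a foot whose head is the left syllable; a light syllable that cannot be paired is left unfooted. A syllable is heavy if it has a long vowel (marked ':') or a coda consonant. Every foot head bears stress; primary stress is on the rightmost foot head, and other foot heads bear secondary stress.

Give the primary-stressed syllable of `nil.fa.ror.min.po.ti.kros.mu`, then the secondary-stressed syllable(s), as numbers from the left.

Weights: 1 nil H, 2 fa L, 3 ror H, 4 min H, 5 po L, 6 ti L, 7 kros H, 8 mu L.
Parse left to right (heavy = foot alone; LL = one foot; stranded L unfooted): (ˈnil) fa (ˈror) (ˈmin) (ˈpo.ti) (ˈkros) mu.
Foot heads: 1, 3, 4, 5, 7.
Primary stress on the rightmost head = syllable 7.
Secondary stress on 1, 3, 4, 5: ˌnil.fa.ˌror.ˌmin.ˌpo.ti.ˈkros.mu.

primary 7, secondary 1, 3, 4, 5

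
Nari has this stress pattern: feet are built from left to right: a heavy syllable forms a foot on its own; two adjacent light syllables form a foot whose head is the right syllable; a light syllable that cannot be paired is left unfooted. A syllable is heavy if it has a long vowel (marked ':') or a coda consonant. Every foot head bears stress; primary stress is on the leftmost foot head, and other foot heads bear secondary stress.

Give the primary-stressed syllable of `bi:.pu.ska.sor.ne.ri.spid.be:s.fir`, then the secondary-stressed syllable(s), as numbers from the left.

primary 1, secondary 3, 4, 6, 7, 8, 9

Weights: 1 bi: H, 2 pu L, 3 ska L, 4 sor H, 5 ne L, 6 ri L, 7 spid H, 8 be:s H, 9 fir H.
Parse left to right (heavy = foot alone; LL = one foot; stranded L unfooted): (ˈbi:) (pu.ˈska) (ˈsor) (ne.ˈri) (ˈspid) (ˈbe:s) (ˈfir).
Foot heads: 1, 3, 4, 6, 7, 8, 9.
Primary stress on the leftmost head = syllable 1.
Secondary stress on 3, 4, 6, 7, 8, 9: ˈbi:.pu.ˌska.ˌsor.ne.ˌri.ˌspid.ˌbe:s.ˌfir.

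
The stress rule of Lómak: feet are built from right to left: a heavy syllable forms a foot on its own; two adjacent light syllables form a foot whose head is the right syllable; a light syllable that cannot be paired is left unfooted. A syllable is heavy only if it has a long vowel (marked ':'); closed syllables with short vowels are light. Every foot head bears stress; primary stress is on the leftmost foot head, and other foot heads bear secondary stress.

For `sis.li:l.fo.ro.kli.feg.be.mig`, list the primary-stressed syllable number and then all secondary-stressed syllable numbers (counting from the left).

primary 2, secondary 4, 6, 8

Weights: 1 sis L, 2 li:l H, 3 fo L, 4 ro L, 5 kli L, 6 feg L, 7 be L, 8 mig L.
Parse right to left (heavy = foot alone; LL = one foot; stranded L unfooted): sis (ˈli:l) (fo.ˈro) (kli.ˈfeg) (be.ˈmig).
Foot heads: 2, 4, 6, 8.
Primary stress on the leftmost head = syllable 2.
Secondary stress on 4, 6, 8: sis.ˈli:l.fo.ˌro.kli.ˌfeg.be.ˌmig.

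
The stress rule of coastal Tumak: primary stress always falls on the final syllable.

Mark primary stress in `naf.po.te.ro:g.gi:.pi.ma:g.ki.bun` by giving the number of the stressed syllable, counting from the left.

The word has 9 syllables; the final syllable is syllable 9 (bun).
Primary stress: syllable 9 → naf.po.te.ro:g.gi:.pi.ma:g.ki.ˈbun.

9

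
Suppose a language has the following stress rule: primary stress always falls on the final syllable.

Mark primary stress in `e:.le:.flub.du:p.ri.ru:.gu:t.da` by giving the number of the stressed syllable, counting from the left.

The word has 8 syllables; the final syllable is syllable 8 (da).
Primary stress: syllable 8 → e:.le:.flub.du:p.ri.ru:.gu:t.ˈda.

8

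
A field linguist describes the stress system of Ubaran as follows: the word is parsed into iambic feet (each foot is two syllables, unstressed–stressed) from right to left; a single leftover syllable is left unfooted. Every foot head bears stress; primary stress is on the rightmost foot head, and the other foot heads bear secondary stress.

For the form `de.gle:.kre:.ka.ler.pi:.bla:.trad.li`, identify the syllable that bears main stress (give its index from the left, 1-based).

9

Parse right to left into iambic (σˈσ) feet: de (gle:.ˈkre:) (ka.ˈler) (pi:.ˈbla:) (trad.ˈli). Syllable 1 is left unfooted.
Foot heads (stressed positions): 3, 5, 7, 9.
End Rule Rightmost: primary stress on the rightmost head = syllable 9.
Primary stress: syllable 9 → de.gle:.kre:.ka.ler.pi:.bla:.trad.ˈli.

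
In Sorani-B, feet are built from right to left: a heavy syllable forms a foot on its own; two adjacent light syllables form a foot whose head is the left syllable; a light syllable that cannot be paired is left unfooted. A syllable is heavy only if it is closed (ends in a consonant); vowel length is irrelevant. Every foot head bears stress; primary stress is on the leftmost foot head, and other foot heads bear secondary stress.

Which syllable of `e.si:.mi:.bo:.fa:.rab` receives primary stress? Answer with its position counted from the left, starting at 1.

Weights: 1 e L, 2 si: L, 3 mi: L, 4 bo: L, 5 fa: L, 6 rab H.
Parse right to left (heavy = foot alone; LL = one foot; stranded L unfooted): e (ˈsi:.mi:) (ˈbo:.fa:) (ˈrab).
Foot heads: 2, 4, 6.
Primary stress on the leftmost head = syllable 2.
Primary stress: syllable 2 → e.ˈsi:.mi:.bo:.fa:.rab.

2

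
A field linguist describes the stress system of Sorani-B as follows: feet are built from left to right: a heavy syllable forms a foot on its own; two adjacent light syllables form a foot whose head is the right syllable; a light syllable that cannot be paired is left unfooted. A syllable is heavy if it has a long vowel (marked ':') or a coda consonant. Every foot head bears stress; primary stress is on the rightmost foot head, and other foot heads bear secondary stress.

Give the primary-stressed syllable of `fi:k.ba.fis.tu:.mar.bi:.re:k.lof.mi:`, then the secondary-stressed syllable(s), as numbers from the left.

Weights: 1 fi:k H, 2 ba L, 3 fis H, 4 tu: H, 5 mar H, 6 bi: H, 7 re:k H, 8 lof H, 9 mi: H.
Parse left to right (heavy = foot alone; LL = one foot; stranded L unfooted): (ˈfi:k) ba (ˈfis) (ˈtu:) (ˈmar) (ˈbi:) (ˈre:k) (ˈlof) (ˈmi:).
Foot heads: 1, 3, 4, 5, 6, 7, 8, 9.
Primary stress on the rightmost head = syllable 9.
Secondary stress on 1, 3, 4, 5, 6, 7, 8: ˌfi:k.ba.ˌfis.ˌtu:.ˌmar.ˌbi:.ˌre:k.ˌlof.ˈmi:.

primary 9, secondary 1, 3, 4, 5, 6, 7, 8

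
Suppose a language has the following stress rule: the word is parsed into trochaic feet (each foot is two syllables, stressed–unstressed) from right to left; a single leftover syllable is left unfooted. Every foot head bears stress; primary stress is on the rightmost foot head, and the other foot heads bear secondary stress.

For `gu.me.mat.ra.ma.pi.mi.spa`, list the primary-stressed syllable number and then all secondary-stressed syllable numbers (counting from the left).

Parse right to left into trochaic (ˈσσ) feet: (ˈgu.me) (ˈmat.ra) (ˈma.pi) (ˈmi.spa).
Foot heads (stressed positions): 1, 3, 5, 7.
End Rule Rightmost: primary stress on the rightmost head = syllable 7.
Secondary stress on 1, 3, 5: ˌgu.me.ˌmat.ra.ˌma.pi.ˈmi.spa.

primary 7, secondary 1, 3, 5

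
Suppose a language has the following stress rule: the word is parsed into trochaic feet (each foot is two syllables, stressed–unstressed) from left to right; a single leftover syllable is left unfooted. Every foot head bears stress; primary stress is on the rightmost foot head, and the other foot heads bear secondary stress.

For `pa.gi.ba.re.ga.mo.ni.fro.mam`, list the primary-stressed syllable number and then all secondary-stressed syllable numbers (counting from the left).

Parse left to right into trochaic (ˈσσ) feet: (ˈpa.gi) (ˈba.re) (ˈga.mo) (ˈni.fro) mam. Syllable 9 is left unfooted.
Foot heads (stressed positions): 1, 3, 5, 7.
End Rule Rightmost: primary stress on the rightmost head = syllable 7.
Secondary stress on 1, 3, 5: ˌpa.gi.ˌba.re.ˌga.mo.ˈni.fro.mam.

primary 7, secondary 1, 3, 5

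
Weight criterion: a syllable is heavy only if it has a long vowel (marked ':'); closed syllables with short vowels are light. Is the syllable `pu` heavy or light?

`pu`: short vowel, open (no coda). Short vowel → light.

light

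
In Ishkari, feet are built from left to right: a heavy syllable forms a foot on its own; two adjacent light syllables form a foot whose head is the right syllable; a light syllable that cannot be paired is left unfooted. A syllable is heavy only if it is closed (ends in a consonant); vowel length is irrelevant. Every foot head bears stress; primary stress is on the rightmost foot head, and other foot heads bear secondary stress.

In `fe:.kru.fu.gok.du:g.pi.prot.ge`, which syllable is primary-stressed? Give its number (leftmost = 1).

Weights: 1 fe: L, 2 kru L, 3 fu L, 4 gok H, 5 du:g H, 6 pi L, 7 prot H, 8 ge L.
Parse left to right (heavy = foot alone; LL = one foot; stranded L unfooted): (fe:.ˈkru) fu (ˈgok) (ˈdu:g) pi (ˈprot) ge.
Foot heads: 2, 4, 5, 7.
Primary stress on the rightmost head = syllable 7.
Primary stress: syllable 7 → fe:.kru.fu.gok.du:g.pi.ˈprot.ge.

7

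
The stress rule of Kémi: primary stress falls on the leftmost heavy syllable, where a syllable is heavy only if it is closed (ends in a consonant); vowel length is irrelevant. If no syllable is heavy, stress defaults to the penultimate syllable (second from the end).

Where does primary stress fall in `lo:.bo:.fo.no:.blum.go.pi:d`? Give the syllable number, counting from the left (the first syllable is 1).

Weights: 1 lo: L, 2 bo: L, 3 fo L, 4 no: L, 5 blum H, 6 go L, 7 pi:d H.
Heavy syllables in the domain: 5, 7. The leftmost is syllable 5 (blum).
Primary stress: syllable 5 → lo:.bo:.fo.no:.ˈblum.go.pi:d.

5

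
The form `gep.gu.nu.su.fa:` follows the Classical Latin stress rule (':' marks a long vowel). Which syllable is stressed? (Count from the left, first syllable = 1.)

Classical Latin: stress the penult if heavy (long vowel or closed), else the antepenult.
Weights: 3 nu L, 4 su L, 5 fa: H.
The penult (syllable 4, su) is light, so stress falls on the antepenult (syllable 3, nu).
Stress on syllable 3: gep.gu.ˈnu.su.fa:.

3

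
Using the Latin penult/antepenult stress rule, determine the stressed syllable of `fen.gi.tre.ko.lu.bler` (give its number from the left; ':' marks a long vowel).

4

Classical Latin: stress the penult if heavy (long vowel or closed), else the antepenult.
Weights: 4 ko L, 5 lu L, 6 bler H.
The penult (syllable 5, lu) is light, so stress falls on the antepenult (syllable 4, ko).
Stress on syllable 4: fen.gi.tre.ˈko.lu.bler.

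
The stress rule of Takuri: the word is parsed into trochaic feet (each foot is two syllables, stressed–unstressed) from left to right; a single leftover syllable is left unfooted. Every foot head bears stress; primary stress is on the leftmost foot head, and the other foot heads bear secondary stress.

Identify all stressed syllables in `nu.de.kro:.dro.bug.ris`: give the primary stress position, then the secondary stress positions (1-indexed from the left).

primary 1, secondary 3, 5

Parse left to right into trochaic (ˈσσ) feet: (ˈnu.de) (ˈkro:.dro) (ˈbug.ris).
Foot heads (stressed positions): 1, 3, 5.
End Rule Leftmost: primary stress on the leftmost head = syllable 1.
Secondary stress on 3, 5: ˈnu.de.ˌkro:.dro.ˌbug.ris.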